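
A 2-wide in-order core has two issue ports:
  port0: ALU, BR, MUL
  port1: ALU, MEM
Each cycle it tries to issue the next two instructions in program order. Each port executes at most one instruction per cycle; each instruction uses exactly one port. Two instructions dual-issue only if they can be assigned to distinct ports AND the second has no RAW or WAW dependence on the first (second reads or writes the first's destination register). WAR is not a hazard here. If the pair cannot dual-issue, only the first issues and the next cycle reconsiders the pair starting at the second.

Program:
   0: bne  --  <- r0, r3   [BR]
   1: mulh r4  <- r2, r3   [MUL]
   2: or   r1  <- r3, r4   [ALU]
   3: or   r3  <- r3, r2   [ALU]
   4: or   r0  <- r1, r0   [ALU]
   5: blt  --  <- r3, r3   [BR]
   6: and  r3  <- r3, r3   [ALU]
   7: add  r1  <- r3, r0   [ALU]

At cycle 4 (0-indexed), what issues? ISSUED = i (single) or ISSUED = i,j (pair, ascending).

ISSUED = 6

c0: i0 bne.BR  no-port BR/MUL
c1: i1 mulh.MUL  RAW r4
c2: i2+i3 or.ALU+or.ALU  dual
c3: i4+i5 or.ALU+blt.BR  dual
c4: i6 and.ALU  RAW r3
c5: i7 add.ALU  tail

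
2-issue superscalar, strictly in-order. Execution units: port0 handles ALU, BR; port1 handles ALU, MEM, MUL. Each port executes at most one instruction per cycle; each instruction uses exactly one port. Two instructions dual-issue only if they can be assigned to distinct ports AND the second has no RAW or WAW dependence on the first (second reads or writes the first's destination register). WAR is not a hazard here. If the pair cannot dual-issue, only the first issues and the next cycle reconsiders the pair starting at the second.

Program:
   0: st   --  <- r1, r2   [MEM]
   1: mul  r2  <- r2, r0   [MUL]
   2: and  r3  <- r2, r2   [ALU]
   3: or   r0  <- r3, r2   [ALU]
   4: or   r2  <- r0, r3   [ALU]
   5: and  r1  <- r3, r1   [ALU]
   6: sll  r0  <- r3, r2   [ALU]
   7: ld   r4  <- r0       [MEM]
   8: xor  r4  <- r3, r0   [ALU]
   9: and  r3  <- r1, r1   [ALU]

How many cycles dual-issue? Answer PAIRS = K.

0. st.MEM @i0  | no-port MEM/MUL
1. mul.MUL @i1  | RAW r2
2. and.ALU @i2  | RAW r3
3. or.ALU @i3  | RAW r0
4. or.ALU;and.ALU @i4&i5  | dual
5. sll.ALU @i6  | RAW r0
6. ld.MEM @i7  | WAW r4
7. xor.ALU;and.ALU @i8&i9  | dual

PAIRS = 2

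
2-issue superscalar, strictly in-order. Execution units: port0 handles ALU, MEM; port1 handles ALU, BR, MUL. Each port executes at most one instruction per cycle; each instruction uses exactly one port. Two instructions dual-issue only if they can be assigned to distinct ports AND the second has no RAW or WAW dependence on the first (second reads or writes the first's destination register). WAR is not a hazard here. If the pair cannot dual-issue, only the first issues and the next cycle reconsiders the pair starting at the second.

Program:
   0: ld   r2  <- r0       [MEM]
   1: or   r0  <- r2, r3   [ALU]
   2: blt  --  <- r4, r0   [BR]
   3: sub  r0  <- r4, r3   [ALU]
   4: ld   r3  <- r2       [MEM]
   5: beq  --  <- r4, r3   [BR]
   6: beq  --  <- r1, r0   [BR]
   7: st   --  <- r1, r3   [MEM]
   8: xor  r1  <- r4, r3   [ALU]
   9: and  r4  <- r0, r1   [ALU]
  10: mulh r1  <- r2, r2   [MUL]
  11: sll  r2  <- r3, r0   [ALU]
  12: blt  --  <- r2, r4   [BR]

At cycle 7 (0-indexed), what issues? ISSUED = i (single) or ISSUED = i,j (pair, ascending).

ISSUED = 9,10

#0 head=0: ld i0 RAW r2
#1 head=1: or i1 RAW r0
#2 head=2: blt;sub i2+i3 dual
#3 head=4: ld i4 RAW r3
#4 head=5: beq i5 no-port BR/BR
#5 head=6: beq;st i6+i7 dual
#6 head=8: xor i8 RAW r1
#7 head=9: and;mulh i9+i10 dual
#8 head=11: sll i11 RAW r2
#9 head=12: blt i12 tail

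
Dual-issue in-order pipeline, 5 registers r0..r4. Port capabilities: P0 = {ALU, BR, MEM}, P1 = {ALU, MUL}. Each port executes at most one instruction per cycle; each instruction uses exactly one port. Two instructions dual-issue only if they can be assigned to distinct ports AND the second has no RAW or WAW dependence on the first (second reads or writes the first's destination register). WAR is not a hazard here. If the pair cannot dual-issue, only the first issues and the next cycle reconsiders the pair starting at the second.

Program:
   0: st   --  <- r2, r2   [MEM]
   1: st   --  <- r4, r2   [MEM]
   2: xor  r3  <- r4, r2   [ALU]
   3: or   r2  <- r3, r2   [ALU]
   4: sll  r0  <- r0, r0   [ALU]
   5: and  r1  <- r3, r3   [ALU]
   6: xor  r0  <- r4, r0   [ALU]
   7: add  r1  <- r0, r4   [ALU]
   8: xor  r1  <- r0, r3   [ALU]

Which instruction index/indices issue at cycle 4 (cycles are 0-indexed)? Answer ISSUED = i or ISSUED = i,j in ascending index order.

ISSUED = 7

#0 head=0: st.MEM i0 no-port MEM/MEM
#1 head=1: st.MEM+xor.ALU i1&i2 2-wide
#2 head=3: or.ALU+sll.ALU i3&i4 2-wide
#3 head=5: and.ALU+xor.ALU i5&i6 2-wide
#4 head=7: add.ALU i7 WAW r1
#5 head=8: xor.ALU i8 tail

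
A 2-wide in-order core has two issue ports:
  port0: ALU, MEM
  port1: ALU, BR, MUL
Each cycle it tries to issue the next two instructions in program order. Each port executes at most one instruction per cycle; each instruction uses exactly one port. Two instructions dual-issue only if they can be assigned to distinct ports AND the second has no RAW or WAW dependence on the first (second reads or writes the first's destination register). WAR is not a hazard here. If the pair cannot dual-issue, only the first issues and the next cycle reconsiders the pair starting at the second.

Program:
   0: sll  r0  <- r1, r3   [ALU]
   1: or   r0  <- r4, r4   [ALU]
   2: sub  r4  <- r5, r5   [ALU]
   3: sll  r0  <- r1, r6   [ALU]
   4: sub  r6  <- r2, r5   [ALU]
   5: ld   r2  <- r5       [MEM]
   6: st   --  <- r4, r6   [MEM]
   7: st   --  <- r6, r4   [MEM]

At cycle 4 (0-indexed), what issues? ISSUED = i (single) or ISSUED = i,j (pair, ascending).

0. sll @i0  | WAW r0
1. or;sub @i1,i2  | pair
2. sll;sub @i3,i4  | pair
3. ld @i5  | no-port MEM/MEM
4. st @i6  | no-port MEM/MEM
5. st @i7  | tail

ISSUED = 6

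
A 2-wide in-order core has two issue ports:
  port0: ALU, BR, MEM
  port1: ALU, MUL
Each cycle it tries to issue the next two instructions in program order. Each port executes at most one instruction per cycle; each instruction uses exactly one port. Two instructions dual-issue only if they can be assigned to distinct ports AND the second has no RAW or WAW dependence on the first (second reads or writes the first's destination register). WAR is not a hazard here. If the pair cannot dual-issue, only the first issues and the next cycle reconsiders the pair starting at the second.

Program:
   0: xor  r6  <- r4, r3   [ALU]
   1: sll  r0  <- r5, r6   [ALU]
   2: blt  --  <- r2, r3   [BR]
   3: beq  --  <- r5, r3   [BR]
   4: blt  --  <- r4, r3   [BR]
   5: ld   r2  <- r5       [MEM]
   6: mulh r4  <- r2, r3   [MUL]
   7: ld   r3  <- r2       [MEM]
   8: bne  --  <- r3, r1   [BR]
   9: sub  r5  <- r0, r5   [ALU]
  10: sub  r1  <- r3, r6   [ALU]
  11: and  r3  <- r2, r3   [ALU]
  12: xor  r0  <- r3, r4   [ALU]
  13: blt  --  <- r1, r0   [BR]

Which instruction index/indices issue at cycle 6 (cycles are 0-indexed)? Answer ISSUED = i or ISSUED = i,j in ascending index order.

ISSUED = 8,9

#0 head=0: xor i0 RAW r6
#1 head=1: sll/blt i1/i2 2-wide
#2 head=3: beq i3 no-port BR/BR
#3 head=4: blt i4 no-port BR/MEM
#4 head=5: ld i5 RAW r2
#5 head=6: mulh/ld i6/i7 2-wide
#6 head=8: bne/sub i8/i9 2-wide
#7 head=10: sub/and i10/i11 2-wide
#8 head=12: xor i12 RAW r0
#9 head=13: blt i13 tail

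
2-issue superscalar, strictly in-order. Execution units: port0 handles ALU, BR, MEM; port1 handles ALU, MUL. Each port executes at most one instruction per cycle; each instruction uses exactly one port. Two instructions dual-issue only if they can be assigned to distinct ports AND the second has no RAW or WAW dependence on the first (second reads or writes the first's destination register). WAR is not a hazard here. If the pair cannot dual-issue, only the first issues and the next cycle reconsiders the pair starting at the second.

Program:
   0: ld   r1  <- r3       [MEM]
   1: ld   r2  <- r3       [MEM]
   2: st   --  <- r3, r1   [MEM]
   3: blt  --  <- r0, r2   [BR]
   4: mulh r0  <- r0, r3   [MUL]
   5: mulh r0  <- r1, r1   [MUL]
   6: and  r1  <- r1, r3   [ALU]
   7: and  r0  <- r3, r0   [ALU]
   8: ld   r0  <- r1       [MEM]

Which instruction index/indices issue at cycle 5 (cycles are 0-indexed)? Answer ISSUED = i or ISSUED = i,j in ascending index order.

ISSUED = 7

  cy0 -> i0 (ld.MEM) no-port MEM/MEM
  cy1 -> i1 (ld.MEM) no-port MEM/MEM
  cy2 -> i2 (st.MEM) no-port MEM/BR
  cy3 -> i3/i4 (blt.BR+mulh.MUL) dual
  cy4 -> i5/i6 (mulh.MUL+and.ALU) dual
  cy5 -> i7 (and.ALU) WAW r0
  cy6 -> i8 (ld.MEM) tail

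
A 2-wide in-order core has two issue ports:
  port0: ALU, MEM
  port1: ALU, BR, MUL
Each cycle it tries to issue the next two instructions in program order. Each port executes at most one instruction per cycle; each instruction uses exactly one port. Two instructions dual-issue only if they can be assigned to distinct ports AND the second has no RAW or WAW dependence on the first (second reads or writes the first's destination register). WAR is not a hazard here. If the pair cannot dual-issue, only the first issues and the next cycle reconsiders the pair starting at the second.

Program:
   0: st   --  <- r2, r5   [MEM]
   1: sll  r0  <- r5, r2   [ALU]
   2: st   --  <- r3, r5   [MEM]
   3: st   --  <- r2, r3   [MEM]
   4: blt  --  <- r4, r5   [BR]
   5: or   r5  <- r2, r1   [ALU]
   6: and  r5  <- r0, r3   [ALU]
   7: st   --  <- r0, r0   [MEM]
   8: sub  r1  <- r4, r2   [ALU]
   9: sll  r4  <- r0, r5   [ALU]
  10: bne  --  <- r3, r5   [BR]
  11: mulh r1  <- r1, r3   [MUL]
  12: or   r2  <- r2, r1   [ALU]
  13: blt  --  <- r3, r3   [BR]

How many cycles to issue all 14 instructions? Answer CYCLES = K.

t=0 i0&i1:st.MEM sll.ALU ; pair
t=1 i2:st.MEM ; no-port MEM/MEM
t=2 i3&i4:st.MEM blt.BR ; pair
t=3 i5:or.ALU ; WAW r5
t=4 i6&i7:and.ALU st.MEM ; pair
t=5 i8&i9:sub.ALU sll.ALU ; pair
t=6 i10:bne.BR ; no-port BR/MUL
t=7 i11:mulh.MUL ; RAW r1
t=8 i12&i13:or.ALU blt.BR ; pair

CYCLES = 9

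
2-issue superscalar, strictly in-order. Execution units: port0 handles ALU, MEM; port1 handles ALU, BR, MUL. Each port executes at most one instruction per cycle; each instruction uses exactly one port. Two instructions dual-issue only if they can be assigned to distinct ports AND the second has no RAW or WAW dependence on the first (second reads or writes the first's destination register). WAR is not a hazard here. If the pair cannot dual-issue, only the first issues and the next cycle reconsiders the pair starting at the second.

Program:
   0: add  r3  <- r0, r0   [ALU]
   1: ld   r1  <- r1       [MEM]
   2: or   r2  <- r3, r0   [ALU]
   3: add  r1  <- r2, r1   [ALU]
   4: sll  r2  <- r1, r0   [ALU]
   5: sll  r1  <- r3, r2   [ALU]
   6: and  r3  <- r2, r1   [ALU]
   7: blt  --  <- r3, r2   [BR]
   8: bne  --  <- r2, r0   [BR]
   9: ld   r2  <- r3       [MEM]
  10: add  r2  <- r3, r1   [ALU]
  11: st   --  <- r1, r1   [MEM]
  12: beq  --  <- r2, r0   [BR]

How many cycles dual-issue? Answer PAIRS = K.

#0 head=0: add.ALU+ld.MEM i0,i1 2-wide
#1 head=2: or.ALU i2 RAW r2
#2 head=3: add.ALU i3 RAW r1
#3 head=4: sll.ALU i4 RAW r2
#4 head=5: sll.ALU i5 RAW r1
#5 head=6: and.ALU i6 RAW r3
#6 head=7: blt.BR i7 no-port BR/BR
#7 head=8: bne.BR+ld.MEM i8,i9 2-wide
#8 head=10: add.ALU+st.MEM i10,i11 2-wide
#9 head=12: beq.BR i12 tail

PAIRS = 3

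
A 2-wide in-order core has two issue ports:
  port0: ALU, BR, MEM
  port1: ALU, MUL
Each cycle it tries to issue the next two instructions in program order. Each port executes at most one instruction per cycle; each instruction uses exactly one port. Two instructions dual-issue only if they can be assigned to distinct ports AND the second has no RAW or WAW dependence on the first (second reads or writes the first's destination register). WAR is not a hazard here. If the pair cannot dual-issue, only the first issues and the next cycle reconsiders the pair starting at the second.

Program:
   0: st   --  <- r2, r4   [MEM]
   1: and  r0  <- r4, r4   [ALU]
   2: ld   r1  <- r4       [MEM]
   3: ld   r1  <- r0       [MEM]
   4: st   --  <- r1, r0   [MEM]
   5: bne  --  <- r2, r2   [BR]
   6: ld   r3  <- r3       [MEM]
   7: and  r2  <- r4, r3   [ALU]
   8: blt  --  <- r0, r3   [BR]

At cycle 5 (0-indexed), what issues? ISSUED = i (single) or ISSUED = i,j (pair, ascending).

#0 head=0: st.MEM and.ALU i0&i1 pair
#1 head=2: ld.MEM i2 no-port MEM/MEM
#2 head=3: ld.MEM i3 no-port MEM/MEM
#3 head=4: st.MEM i4 no-port MEM/BR
#4 head=5: bne.BR i5 no-port BR/MEM
#5 head=6: ld.MEM i6 RAW r3
#6 head=7: and.ALU blt.BR i7&i8 pair

ISSUED = 6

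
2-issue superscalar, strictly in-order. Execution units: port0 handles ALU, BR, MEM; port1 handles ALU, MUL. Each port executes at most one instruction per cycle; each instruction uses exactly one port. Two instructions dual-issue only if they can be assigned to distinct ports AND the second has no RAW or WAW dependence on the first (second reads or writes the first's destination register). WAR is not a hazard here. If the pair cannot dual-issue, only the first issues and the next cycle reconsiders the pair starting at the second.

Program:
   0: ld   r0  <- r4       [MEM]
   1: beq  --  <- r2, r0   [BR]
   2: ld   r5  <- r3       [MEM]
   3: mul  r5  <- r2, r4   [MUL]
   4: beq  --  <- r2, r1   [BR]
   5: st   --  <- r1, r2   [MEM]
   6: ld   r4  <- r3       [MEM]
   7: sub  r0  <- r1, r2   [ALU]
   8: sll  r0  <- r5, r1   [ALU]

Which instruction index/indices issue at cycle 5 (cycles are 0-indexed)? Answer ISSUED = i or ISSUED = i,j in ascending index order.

ISSUED = 6,7

[0] i0  ld.MEM  -- no-port MEM/BR
[1] i1  beq.BR  -- no-port BR/MEM
[2] i2  ld.MEM  -- WAW r5
[3] i3,i4  mul.MUL;beq.BR  -- 2-wide
[4] i5  st.MEM  -- no-port MEM/MEM
[5] i6,i7  ld.MEM;sub.ALU  -- 2-wide
[6] i8  sll.ALU  -- tail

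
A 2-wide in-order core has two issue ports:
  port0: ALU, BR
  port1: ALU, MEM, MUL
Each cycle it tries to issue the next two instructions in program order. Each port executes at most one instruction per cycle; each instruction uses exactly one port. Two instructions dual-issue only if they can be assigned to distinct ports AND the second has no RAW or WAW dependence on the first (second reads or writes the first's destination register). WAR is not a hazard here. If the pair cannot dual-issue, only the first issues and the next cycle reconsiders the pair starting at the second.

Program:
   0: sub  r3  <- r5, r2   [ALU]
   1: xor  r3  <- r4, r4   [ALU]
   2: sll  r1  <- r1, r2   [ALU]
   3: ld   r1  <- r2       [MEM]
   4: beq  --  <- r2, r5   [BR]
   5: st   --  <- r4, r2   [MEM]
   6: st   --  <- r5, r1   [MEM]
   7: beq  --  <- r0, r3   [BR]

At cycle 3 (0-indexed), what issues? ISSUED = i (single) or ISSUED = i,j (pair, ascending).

ISSUED = 5

[0] i0  sub  -- WAW r3
[1] i1+i2  xor/sll  -- pair
[2] i3+i4  ld/beq  -- pair
[3] i5  st  -- no-port MEM/MEM
[4] i6+i7  st/beq  -- pair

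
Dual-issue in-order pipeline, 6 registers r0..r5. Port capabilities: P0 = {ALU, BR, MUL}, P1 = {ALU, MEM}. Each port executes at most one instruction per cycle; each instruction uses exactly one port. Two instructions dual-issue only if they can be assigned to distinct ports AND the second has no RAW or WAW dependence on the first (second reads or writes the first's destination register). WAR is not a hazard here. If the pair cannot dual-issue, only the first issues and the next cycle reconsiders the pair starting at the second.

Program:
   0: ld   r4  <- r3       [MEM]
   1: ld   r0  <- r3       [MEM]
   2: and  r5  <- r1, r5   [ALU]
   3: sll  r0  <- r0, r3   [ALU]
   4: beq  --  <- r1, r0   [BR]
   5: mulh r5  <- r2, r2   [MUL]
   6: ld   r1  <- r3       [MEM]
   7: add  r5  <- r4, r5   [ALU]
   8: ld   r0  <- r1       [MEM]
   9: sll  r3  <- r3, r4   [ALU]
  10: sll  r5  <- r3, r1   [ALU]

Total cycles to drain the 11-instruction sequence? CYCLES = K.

t=0 i0:ld ; no-port MEM/MEM
t=1 i1+i2:ld;and ; 2-wide
t=2 i3:sll ; RAW r0
t=3 i4:beq ; no-port BR/MUL
t=4 i5+i6:mulh;ld ; 2-wide
t=5 i7+i8:add;ld ; 2-wide
t=6 i9:sll ; RAW r3
t=7 i10:sll ; tail

CYCLES = 8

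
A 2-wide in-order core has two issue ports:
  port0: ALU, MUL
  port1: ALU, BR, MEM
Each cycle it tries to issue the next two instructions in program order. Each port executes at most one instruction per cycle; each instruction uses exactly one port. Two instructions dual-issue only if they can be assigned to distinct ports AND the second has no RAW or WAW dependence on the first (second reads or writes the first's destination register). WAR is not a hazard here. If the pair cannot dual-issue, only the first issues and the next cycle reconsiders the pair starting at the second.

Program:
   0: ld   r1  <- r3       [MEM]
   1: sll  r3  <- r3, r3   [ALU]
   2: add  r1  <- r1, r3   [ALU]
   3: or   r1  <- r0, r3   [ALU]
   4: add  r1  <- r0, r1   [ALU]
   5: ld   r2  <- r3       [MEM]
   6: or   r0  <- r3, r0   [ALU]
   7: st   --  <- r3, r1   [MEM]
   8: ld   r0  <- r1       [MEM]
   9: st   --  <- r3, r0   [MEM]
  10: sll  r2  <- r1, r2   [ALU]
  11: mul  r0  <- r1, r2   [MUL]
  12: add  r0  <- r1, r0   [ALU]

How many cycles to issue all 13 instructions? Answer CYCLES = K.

CYCLES = 9

  cy0 -> i0&i1 (ld+sll) pair
  cy1 -> i2 (add) WAW r1
  cy2 -> i3 (or) RAW+WAW r1
  cy3 -> i4&i5 (add+ld) pair
  cy4 -> i6&i7 (or+st) pair
  cy5 -> i8 (ld) no-port MEM/MEM
  cy6 -> i9&i10 (st+sll) pair
  cy7 -> i11 (mul) RAW+WAW r0
  cy8 -> i12 (add) tail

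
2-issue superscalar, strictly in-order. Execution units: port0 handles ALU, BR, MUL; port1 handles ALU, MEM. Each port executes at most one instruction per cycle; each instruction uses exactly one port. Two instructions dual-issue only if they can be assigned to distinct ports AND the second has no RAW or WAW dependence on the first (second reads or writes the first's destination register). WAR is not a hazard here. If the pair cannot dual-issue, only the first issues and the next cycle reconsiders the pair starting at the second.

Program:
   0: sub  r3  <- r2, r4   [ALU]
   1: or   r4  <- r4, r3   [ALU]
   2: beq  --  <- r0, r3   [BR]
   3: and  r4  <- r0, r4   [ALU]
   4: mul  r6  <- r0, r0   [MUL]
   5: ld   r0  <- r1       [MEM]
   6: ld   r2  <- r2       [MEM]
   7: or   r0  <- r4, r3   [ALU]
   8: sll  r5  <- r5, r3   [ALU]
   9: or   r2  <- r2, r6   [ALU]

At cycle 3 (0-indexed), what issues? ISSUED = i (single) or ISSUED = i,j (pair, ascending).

t=0 i0:sub.ALU ; RAW r3
t=1 i1&i2:or.ALU;beq.BR ; dual
t=2 i3&i4:and.ALU;mul.MUL ; dual
t=3 i5:ld.MEM ; no-port MEM/MEM
t=4 i6&i7:ld.MEM;or.ALU ; dual
t=5 i8&i9:sll.ALU;or.ALU ; dual

ISSUED = 5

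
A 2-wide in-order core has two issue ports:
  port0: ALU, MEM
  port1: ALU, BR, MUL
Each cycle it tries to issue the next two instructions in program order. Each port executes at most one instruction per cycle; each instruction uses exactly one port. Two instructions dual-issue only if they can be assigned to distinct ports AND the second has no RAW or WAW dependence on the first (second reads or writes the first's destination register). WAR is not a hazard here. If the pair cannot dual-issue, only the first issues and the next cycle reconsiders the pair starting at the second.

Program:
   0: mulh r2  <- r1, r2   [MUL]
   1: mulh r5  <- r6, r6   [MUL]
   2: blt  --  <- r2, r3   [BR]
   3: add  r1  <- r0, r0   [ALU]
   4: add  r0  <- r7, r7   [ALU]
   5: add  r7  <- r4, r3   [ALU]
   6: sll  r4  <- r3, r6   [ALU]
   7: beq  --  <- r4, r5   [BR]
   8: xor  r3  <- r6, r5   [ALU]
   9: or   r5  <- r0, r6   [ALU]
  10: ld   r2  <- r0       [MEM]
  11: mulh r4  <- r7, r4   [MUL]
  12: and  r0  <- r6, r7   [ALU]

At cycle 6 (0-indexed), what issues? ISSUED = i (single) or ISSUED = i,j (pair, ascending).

ISSUED = 9,10

0. mulh @i0  | no-port MUL/MUL
1. mulh @i1  | no-port MUL/BR
2. blt add @i2/i3  | 2-wide
3. add add @i4/i5  | 2-wide
4. sll @i6  | RAW r4
5. beq xor @i7/i8  | 2-wide
6. or ld @i9/i10  | 2-wide
7. mulh and @i11/i12  | 2-wide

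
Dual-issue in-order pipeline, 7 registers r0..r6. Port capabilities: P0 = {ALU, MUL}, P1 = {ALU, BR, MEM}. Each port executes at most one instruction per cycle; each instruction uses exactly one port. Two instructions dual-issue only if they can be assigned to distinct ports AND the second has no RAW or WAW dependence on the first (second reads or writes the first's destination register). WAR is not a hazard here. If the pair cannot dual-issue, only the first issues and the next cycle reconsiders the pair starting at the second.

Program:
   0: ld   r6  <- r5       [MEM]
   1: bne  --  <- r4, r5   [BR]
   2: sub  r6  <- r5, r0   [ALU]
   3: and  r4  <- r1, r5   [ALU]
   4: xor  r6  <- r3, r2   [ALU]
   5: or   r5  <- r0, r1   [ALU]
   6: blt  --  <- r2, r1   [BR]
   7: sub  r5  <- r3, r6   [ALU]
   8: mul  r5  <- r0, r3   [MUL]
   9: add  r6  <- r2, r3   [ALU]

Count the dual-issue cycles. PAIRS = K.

PAIRS = 4

[0] i0  ld  -- no-port MEM/BR
[1] i1+i2  bne;sub  -- 2-wide
[2] i3+i4  and;xor  -- 2-wide
[3] i5+i6  or;blt  -- 2-wide
[4] i7  sub  -- WAW r5
[5] i8+i9  mul;add  -- 2-wide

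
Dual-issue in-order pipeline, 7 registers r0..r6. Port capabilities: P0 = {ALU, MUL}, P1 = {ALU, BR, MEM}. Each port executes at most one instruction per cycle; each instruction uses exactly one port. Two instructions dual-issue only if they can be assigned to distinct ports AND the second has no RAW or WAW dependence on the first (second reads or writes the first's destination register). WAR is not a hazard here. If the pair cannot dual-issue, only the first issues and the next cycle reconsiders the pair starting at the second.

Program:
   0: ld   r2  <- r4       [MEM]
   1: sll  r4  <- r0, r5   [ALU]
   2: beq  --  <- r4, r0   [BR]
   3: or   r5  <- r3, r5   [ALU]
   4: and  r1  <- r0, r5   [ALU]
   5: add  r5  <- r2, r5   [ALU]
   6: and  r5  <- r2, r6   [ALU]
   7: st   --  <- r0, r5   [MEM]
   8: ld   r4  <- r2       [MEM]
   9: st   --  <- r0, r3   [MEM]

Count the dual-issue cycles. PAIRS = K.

PAIRS = 3

#0 head=0: ld.MEM sll.ALU i0+i1 dual
#1 head=2: beq.BR or.ALU i2+i3 dual
#2 head=4: and.ALU add.ALU i4+i5 dual
#3 head=6: and.ALU i6 RAW r5
#4 head=7: st.MEM i7 no-port MEM/MEM
#5 head=8: ld.MEM i8 no-port MEM/MEM
#6 head=9: st.MEM i9 tail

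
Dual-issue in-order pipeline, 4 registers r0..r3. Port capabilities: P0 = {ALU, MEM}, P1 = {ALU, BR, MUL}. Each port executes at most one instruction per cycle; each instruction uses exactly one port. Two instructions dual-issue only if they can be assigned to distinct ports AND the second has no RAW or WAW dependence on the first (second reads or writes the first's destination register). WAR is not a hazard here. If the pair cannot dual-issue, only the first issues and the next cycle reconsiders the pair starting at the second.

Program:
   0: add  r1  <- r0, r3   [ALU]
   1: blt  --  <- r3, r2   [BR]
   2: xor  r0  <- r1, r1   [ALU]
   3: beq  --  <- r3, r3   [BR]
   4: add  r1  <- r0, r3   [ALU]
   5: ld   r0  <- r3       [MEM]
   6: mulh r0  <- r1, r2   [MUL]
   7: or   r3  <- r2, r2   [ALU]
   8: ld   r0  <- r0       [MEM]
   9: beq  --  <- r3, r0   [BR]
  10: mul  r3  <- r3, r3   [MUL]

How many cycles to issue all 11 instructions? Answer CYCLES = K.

#0 head=0: add.ALU;blt.BR i0/i1 pair
#1 head=2: xor.ALU;beq.BR i2/i3 pair
#2 head=4: add.ALU;ld.MEM i4/i5 pair
#3 head=6: mulh.MUL;or.ALU i6/i7 pair
#4 head=8: ld.MEM i8 RAW r0
#5 head=9: beq.BR i9 no-port BR/MUL
#6 head=10: mul.MUL i10 tail

CYCLES = 7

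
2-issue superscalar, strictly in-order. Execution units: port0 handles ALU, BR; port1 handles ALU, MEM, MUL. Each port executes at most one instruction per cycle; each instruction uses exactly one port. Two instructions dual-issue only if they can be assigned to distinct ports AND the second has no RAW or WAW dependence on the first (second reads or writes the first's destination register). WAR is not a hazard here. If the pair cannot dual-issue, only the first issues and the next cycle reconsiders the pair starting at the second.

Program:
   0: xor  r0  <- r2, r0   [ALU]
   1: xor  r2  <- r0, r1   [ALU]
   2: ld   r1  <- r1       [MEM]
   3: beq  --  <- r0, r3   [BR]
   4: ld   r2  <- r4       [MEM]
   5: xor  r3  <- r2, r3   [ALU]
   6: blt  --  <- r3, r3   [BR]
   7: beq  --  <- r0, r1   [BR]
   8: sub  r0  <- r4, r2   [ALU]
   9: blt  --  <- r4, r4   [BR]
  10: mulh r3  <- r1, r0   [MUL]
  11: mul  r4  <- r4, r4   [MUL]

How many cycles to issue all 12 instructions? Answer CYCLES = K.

0. xor.ALU @i0  | RAW r0
1. xor.ALU;ld.MEM @i1+i2  | pair
2. beq.BR;ld.MEM @i3+i4  | pair
3. xor.ALU @i5  | RAW r3
4. blt.BR @i6  | no-port BR/BR
5. beq.BR;sub.ALU @i7+i8  | pair
6. blt.BR;mulh.MUL @i9+i10  | pair
7. mul.MUL @i11  | tail

CYCLES = 8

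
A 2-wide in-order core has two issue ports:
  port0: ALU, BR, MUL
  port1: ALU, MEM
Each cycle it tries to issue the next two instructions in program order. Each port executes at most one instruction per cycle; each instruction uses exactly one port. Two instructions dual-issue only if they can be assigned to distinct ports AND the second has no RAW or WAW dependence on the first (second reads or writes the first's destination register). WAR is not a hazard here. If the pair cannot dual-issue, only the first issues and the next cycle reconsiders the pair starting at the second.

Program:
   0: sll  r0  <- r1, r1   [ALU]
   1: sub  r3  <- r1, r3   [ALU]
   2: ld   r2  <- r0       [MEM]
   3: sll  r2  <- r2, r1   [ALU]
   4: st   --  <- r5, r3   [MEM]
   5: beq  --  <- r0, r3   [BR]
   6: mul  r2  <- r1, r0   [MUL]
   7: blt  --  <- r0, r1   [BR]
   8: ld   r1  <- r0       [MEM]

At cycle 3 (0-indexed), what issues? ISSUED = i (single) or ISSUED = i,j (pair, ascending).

ISSUED = 5

c0: i0+i1 sll.ALU;sub.ALU  pair
c1: i2 ld.MEM  RAW+WAW r2
c2: i3+i4 sll.ALU;st.MEM  pair
c3: i5 beq.BR  no-port BR/MUL
c4: i6 mul.MUL  no-port MUL/BR
c5: i7+i8 blt.BR;ld.MEM  pair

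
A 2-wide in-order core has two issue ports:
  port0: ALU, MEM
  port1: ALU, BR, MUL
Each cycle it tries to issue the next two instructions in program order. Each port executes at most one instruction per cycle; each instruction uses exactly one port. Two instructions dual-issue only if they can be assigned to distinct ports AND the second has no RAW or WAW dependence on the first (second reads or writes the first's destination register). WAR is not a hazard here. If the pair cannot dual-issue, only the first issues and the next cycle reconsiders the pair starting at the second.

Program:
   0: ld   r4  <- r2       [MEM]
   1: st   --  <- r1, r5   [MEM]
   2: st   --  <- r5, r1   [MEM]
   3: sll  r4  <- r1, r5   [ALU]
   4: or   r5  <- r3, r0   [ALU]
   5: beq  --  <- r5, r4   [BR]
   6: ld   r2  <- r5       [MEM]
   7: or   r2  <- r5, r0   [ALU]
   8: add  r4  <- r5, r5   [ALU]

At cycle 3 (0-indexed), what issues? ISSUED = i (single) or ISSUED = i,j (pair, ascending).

ISSUED = 4

c0: i0 ld.MEM  no-port MEM/MEM
c1: i1 st.MEM  no-port MEM/MEM
c2: i2+i3 st.MEM+sll.ALU  dual
c3: i4 or.ALU  RAW r5
c4: i5+i6 beq.BR+ld.MEM  dual
c5: i7+i8 or.ALU+add.ALU  dual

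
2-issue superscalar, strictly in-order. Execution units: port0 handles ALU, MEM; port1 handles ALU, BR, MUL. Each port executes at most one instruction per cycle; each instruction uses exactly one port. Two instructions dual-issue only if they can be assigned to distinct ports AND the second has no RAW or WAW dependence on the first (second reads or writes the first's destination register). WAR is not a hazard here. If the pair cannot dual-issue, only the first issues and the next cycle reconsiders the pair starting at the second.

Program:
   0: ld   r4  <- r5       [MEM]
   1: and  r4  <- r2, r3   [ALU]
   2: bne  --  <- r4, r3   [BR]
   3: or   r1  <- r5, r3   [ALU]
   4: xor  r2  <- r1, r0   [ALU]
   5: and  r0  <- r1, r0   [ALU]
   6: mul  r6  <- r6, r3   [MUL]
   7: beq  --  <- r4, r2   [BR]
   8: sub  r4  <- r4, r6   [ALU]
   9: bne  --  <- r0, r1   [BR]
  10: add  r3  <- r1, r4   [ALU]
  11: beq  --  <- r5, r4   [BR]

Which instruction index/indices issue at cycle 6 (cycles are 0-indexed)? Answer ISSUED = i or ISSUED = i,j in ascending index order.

ISSUED = 9,10

c0: i0 ld.MEM  WAW r4
c1: i1 and.ALU  RAW r4
c2: i2,i3 bne.BR+or.ALU  dual
c3: i4,i5 xor.ALU+and.ALU  dual
c4: i6 mul.MUL  no-port MUL/BR
c5: i7,i8 beq.BR+sub.ALU  dual
c6: i9,i10 bne.BR+add.ALU  dual
c7: i11 beq.BR  tail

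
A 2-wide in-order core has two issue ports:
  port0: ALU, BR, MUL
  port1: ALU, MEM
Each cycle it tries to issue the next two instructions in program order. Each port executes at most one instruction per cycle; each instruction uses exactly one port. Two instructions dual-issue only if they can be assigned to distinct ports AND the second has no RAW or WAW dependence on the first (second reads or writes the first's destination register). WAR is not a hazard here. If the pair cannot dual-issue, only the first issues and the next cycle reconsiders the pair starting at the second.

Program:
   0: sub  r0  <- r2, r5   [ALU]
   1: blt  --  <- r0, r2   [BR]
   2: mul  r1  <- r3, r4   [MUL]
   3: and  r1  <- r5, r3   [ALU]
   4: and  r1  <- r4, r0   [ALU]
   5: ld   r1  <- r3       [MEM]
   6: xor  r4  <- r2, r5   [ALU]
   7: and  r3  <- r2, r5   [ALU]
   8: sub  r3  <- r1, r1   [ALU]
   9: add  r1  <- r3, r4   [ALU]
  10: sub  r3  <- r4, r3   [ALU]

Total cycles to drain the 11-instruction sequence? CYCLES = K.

c0: i0 sub  RAW r0
c1: i1 blt  no-port BR/MUL
c2: i2 mul  WAW r1
c3: i3 and  WAW r1
c4: i4 and  WAW r1
c5: i5/i6 ld xor  dual
c6: i7 and  WAW r3
c7: i8 sub  RAW r3
c8: i9/i10 add sub  dual

CYCLES = 9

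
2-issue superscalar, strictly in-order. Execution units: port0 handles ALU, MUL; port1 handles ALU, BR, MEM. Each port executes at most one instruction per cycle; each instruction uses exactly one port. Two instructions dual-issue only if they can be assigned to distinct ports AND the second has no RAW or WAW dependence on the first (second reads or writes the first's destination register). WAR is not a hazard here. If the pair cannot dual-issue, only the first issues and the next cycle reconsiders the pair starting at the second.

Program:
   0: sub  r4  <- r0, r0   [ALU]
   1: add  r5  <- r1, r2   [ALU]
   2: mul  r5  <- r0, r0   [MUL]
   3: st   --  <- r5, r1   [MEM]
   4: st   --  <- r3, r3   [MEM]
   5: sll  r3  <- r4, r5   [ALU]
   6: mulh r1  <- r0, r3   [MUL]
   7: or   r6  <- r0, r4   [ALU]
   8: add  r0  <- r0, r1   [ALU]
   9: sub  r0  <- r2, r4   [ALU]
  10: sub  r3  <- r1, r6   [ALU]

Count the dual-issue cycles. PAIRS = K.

t=0 i0,i1:sub;add ; pair
t=1 i2:mul ; RAW r5
t=2 i3:st ; no-port MEM/MEM
t=3 i4,i5:st;sll ; pair
t=4 i6,i7:mulh;or ; pair
t=5 i8:add ; WAW r0
t=6 i9,i10:sub;sub ; pair

PAIRS = 4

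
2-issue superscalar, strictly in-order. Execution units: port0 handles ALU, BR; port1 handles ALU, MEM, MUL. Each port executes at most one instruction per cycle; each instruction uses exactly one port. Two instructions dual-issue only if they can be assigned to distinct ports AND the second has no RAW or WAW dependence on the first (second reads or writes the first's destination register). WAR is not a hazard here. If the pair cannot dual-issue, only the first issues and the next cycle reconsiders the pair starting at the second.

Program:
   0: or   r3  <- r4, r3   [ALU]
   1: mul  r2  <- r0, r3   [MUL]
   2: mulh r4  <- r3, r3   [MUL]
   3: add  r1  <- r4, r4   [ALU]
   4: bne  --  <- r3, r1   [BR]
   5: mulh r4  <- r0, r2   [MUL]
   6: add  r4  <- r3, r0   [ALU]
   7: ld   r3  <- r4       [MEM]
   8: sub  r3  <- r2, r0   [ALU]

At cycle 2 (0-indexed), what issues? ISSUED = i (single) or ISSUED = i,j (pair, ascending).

[0] i0  or.ALU  -- RAW r3
[1] i1  mul.MUL  -- no-port MUL/MUL
[2] i2  mulh.MUL  -- RAW r4
[3] i3  add.ALU  -- RAW r1
[4] i4+i5  bne.BR+mulh.MUL  -- pair
[5] i6  add.ALU  -- RAW r4
[6] i7  ld.MEM  -- WAW r3
[7] i8  sub.ALU  -- tail

ISSUED = 2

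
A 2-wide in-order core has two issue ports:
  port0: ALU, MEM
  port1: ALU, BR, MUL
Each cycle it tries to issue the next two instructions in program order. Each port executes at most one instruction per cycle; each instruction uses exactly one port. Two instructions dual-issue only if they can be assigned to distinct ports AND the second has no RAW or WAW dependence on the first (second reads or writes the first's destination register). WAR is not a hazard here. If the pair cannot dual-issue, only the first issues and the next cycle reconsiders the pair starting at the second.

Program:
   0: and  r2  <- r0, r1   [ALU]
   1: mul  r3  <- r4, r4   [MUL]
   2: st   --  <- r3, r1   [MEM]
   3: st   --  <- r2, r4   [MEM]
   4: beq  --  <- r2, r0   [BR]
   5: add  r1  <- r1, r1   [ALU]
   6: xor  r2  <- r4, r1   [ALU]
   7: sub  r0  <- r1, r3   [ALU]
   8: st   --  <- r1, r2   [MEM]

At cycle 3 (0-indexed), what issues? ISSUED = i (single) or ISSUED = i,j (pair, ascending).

ISSUED = 5

c0: i0/i1 and;mul  dual
c1: i2 st  no-port MEM/MEM
c2: i3/i4 st;beq  dual
c3: i5 add  RAW r1
c4: i6/i7 xor;sub  dual
c5: i8 st  tail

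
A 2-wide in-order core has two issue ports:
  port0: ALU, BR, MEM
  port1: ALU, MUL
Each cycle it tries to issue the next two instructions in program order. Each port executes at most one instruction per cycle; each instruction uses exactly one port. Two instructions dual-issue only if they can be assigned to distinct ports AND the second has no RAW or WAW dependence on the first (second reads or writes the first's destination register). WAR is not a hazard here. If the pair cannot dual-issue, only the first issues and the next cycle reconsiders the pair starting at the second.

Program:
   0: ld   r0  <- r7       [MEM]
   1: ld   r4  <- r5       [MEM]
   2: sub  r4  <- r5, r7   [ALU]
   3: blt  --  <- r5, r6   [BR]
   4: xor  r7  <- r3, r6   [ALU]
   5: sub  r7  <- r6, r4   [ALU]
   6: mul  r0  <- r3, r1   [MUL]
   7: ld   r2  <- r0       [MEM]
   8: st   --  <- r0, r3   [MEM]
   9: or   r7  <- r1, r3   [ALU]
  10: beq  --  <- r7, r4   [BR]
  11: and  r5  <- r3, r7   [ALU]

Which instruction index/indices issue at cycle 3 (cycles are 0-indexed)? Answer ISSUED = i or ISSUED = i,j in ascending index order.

ISSUED = 4

0. ld.MEM @i0  | no-port MEM/MEM
1. ld.MEM @i1  | WAW r4
2. sub.ALU;blt.BR @i2,i3  | 2-wide
3. xor.ALU @i4  | WAW r7
4. sub.ALU;mul.MUL @i5,i6  | 2-wide
5. ld.MEM @i7  | no-port MEM/MEM
6. st.MEM;or.ALU @i8,i9  | 2-wide
7. beq.BR;and.ALU @i10,i11  | 2-wide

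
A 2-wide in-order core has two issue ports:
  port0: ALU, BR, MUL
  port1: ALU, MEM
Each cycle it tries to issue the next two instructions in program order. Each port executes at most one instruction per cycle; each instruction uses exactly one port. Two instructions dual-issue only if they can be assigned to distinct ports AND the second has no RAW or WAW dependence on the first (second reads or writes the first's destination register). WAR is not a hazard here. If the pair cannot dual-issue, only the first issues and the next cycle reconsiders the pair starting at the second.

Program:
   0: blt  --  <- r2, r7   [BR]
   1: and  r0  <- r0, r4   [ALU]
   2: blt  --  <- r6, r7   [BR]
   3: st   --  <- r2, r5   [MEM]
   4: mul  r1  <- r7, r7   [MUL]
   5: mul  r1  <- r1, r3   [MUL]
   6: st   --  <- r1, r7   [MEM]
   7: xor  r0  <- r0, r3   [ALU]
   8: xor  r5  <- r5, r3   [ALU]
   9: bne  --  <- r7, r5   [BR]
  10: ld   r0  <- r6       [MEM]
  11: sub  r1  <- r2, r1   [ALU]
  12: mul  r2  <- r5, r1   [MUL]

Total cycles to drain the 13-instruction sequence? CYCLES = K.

#0 head=0: blt and i0/i1 dual
#1 head=2: blt st i2/i3 dual
#2 head=4: mul i4 no-port MUL/MUL
#3 head=5: mul i5 RAW r1
#4 head=6: st xor i6/i7 dual
#5 head=8: xor i8 RAW r5
#6 head=9: bne ld i9/i10 dual
#7 head=11: sub i11 RAW r1
#8 head=12: mul i12 tail

CYCLES = 9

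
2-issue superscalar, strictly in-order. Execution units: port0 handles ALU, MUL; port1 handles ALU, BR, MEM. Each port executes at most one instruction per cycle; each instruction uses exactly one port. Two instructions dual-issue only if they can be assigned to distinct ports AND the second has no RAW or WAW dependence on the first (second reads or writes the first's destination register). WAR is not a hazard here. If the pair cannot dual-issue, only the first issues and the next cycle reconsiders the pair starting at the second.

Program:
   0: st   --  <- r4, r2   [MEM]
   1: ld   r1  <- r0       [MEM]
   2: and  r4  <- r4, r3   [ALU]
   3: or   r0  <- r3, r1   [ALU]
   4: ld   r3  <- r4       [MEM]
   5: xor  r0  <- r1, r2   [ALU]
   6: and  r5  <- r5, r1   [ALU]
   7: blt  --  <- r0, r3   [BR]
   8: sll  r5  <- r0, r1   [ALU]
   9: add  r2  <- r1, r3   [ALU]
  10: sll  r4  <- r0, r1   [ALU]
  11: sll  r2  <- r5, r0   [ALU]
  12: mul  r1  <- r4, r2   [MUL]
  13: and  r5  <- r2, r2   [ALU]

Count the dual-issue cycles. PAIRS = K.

PAIRS = 6

[0] i0  st.MEM  -- no-port MEM/MEM
[1] i1&i2  ld.MEM and.ALU  -- dual
[2] i3&i4  or.ALU ld.MEM  -- dual
[3] i5&i6  xor.ALU and.ALU  -- dual
[4] i7&i8  blt.BR sll.ALU  -- dual
[5] i9&i10  add.ALU sll.ALU  -- dual
[6] i11  sll.ALU  -- RAW r2
[7] i12&i13  mul.MUL and.ALU  -- dual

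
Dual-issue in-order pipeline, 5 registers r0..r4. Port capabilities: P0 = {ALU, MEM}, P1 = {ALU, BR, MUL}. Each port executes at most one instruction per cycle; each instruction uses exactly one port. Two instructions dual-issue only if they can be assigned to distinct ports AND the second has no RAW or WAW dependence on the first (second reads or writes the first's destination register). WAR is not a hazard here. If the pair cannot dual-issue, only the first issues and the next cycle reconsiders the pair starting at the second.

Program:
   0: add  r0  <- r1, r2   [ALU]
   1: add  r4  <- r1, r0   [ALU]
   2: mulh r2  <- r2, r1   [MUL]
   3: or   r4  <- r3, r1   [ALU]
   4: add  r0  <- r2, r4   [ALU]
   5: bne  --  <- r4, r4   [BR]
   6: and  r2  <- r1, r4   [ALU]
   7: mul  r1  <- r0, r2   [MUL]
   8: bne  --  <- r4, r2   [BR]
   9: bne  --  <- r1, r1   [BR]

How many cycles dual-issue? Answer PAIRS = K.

[0] i0  add  -- RAW r0
[1] i1+i2  add;mulh  -- dual
[2] i3  or  -- RAW r4
[3] i4+i5  add;bne  -- dual
[4] i6  and  -- RAW r2
[5] i7  mul  -- no-port MUL/BR
[6] i8  bne  -- no-port BR/BR
[7] i9  bne  -- tail

PAIRS = 2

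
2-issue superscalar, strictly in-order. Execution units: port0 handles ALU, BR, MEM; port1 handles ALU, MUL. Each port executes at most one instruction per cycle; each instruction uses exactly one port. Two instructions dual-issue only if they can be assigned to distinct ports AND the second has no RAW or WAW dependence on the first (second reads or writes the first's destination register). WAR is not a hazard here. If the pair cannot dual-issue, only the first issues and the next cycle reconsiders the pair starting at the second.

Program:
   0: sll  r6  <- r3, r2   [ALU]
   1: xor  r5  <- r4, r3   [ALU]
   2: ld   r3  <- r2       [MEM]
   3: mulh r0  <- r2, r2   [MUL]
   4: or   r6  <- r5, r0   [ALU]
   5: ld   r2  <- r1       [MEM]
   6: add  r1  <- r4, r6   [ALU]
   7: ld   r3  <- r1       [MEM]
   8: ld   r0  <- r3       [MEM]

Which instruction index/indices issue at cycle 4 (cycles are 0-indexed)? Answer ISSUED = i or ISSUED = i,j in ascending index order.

ISSUED = 7

  cy0 -> i0,i1 (sll/xor) dual
  cy1 -> i2,i3 (ld/mulh) dual
  cy2 -> i4,i5 (or/ld) dual
  cy3 -> i6 (add) RAW r1
  cy4 -> i7 (ld) no-port MEM/MEM
  cy5 -> i8 (ld) tail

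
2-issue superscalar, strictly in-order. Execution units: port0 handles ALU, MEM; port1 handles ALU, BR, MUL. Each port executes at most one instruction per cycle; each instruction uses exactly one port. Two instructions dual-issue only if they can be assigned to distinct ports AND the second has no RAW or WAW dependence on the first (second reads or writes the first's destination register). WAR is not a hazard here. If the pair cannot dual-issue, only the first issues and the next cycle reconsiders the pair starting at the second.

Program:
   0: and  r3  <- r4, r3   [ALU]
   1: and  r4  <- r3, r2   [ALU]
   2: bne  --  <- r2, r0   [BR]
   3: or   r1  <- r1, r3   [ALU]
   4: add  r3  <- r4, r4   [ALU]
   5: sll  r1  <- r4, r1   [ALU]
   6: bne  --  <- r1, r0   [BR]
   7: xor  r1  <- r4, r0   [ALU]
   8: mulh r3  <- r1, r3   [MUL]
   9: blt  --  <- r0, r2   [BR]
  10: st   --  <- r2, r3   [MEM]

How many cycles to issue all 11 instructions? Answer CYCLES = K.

CYCLES = 7

t=0 i0:and.ALU ; RAW r3
t=1 i1/i2:and.ALU bne.BR ; dual
t=2 i3/i4:or.ALU add.ALU ; dual
t=3 i5:sll.ALU ; RAW r1
t=4 i6/i7:bne.BR xor.ALU ; dual
t=5 i8:mulh.MUL ; no-port MUL/BR
t=6 i9/i10:blt.BR st.MEM ; dual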